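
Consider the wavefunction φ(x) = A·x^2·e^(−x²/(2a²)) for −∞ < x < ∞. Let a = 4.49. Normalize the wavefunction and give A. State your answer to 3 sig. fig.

Normalization requires ∫|φ|² dx = 1, integrated from −∞ to ∞.
With ∫_{−∞}^{∞} x^(2m) e^(−αx²) dx = (2m−1)!!·√π / (2^m α^(m+1/2)), carrying out the integral gives A² · 3·√(π)·a^5/4.
Plugging in a = 4.49 yields A = 0.02030.

A ≈ 0.0203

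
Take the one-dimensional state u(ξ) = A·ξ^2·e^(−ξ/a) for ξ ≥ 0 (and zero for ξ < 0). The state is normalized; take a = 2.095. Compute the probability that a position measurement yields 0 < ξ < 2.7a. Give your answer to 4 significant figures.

|u|² is the probability density, so P = ∫_{0}^{2.7a} |u|² dξ.
With A² fixed by ∫|u|² = 1, i.e. A² = (3·a^5/4)^(−1), substitute and integrate.
Let t = ξ/a; then A² and the length scale cancel, so P = ∫_{0}^{2.7} t^4·e^(-2·t) dt ÷ ∫_{0}^{∞} t^4·e^(-2·t) dt.
An antiderivative of t^4·e^(-2·t) is -(t^4/2 + t^3 + 3·t^2/2 + 3·t/2 + 3/4)·e^(-2·t); evaluating from 0 to 2.7 gives ≈ 0.470017, while the full integral is 3/4.
The result is P = 0.62669.

P ≈ 0.6267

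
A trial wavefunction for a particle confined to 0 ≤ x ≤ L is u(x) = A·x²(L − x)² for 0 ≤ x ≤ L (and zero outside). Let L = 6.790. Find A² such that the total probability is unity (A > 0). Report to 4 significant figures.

Require ∫ |u|² dx = 1 over the whole domain.
With u = A·x²(L − x)², the integral evaluates to A²·[L^9/630].
Hence A² = 1/[L^9/630].
With L = 6.790: A² = 0.000020536 and A = 0.0045316.

A^2 ≈ 0.00002054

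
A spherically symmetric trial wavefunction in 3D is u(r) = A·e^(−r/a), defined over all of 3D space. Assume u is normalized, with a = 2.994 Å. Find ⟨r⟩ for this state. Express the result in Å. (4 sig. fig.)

By definition ⟨r⟩ = ∫ r |u(r)|² 4πr² dr.
The ratio of the moment integral to the normalization integral gives ⟨r⟩ = 3·a/2.
With a = 2.994, ⟨r⟩ = 4.4910.

⟨r⟩ ≈ 4.491 Å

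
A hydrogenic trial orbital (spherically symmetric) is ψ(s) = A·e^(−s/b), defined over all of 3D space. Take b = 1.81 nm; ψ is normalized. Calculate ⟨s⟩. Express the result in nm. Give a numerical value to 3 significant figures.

⟨s⟩ = ∫ s |ψ|² 4πs² ds over the full domain.
With ∫₀^∞ s^3 e^(−αs) ds = 3!/α^4, since the A² factors cancel between numerator and denominator, ⟨s⟩ = 3·b/2.
Putting b = 1.81 gives 2.715.

⟨s⟩ ≈ 2.72 nm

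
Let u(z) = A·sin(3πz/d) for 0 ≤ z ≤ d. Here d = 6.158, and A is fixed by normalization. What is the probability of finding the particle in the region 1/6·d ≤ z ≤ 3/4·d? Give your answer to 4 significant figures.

P ≈ 0.5303

P = ∫_{1/6·d}^{3/4·d} |u(z)|² dz.
Since A² = 1/(d/2), this is the region integral divided by the full normalization integral.
Substituting t = z/d, A² and the length scale cancel in the ratio: P = ∫_{1/6}^{3/4} sin(3·π·t)^2 dt / ∫_{0}^{1} sin(3·π·t)^2 dt.
With ∫ sin(3·π·t)^2 dt = t/2 - sin(6·π·t)/(12·π) + C, the region integral is 7/24 - 1/(12·π) and the full one is 1/2.
Evaluating gives P = (-2 + 7·π)/(12·π).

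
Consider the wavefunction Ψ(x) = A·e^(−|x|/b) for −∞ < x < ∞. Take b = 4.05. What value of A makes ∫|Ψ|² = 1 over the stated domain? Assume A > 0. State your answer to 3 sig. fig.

We need A² ∫|f|² dx = 1, taking the integral from −∞ to ∞.
Carrying out the integral gives A² · b.
Hence A² = 1/[b].
Substituting b = 4.05 gives A² = 0.2469, so A = 0.4969.

A ≈ 0.497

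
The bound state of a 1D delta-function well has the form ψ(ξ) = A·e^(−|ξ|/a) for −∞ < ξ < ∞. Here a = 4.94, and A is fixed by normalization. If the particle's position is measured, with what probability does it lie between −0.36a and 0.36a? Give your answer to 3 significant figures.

The probability is P = ∫ |ψ|² dξ over [−0.36a, 0.36a].
Since A² = 1/(a), this is the region integral divided by the full normalization integral.
By symmetry take twice the ξ ≥ 0 contribution in numerator and denominator; the 2's cancel. In terms of u = ξ/a (A² and the length scale cancel between numerator and denominator), P = [∫_{0}^{0.36} e^(-2·u) du] / [∫_{0}^{∞} e^(-2·u) du].
Using ∫ e^(-2·u) du = -e^(-2·u)/2, the numerator is 1/2 - e^(-18/25)/2 and the denominator is 1/2.
Taking the ratio, P = 0.5132.

P ≈ 0.513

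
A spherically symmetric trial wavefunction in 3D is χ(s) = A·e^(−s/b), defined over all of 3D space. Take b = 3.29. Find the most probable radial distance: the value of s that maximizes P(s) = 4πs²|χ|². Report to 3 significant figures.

Set d/ds [P(s) = 4πs²|χ|²] = 0 and solve for s > 0.
This gives s = b.
With b = 3.29, the most probable radial distance is 3.290.

s ≈ 3.29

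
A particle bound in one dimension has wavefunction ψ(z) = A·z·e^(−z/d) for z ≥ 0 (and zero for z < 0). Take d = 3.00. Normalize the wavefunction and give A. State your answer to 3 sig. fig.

A ≈ 0.385

Normalization requires ∫|ψ|² dz = 1, integrated from 0 to ∞.
With ψ = A·z·e^(−z/d), the integral evaluates to A²·[d^3/4].
Setting this equal to 1 gives A² = 1/(d^3/4).
Plugging in d = 3.00 yields A = 0.3849.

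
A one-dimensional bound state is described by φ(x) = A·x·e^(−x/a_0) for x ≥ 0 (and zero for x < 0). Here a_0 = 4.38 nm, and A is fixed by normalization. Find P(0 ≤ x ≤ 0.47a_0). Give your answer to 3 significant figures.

|φ|² is the probability density, so P = ∫_{0}^{0.47a_0} |φ|² dx.
The normalization integral ∫|φ|²dx over the whole domain equals a_0^3/4·A², and A² cancels in the ratio.
In terms of u = x/a_0 (A² and the length scale cancel between numerator and denominator), P = [∫_{0}^{0.47} u^2·e^(-2·u) du] / [∫_{0}^{∞} u^2·e^(-2·u) du].
An antiderivative of u^2·e^(-2·u) is -(2·u^2 + 2·u + 1)·e^(-2·u)/4; evaluating from 0 to 0.47 gives ≈ 0.017401, while the full integral is 1/4.
The result is P = 0.06960.

P ≈ 0.0696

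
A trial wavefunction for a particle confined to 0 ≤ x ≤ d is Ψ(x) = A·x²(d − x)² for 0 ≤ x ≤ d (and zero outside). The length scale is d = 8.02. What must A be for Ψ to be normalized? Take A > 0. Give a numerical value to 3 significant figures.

A ≈ 0.00214

We need A² ∫|f|² dx = 1, taking the integral from 0 to d.
Expanding the polynomial and integrating term by term, ∫|Ψ|² dx = A²·(d^9/630).
Hence A² = 1/[d^9/630].
With d = 8.02: A² = 0.000004590 and A = 0.002142.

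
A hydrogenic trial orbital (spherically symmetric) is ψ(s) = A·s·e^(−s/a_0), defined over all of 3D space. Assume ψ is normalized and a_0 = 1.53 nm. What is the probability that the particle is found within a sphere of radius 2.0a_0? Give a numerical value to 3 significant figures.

Integrate the radial probability density 4πs²|ψ|² over s ≤ 2.0a_0.
Normalization gives A² = 1/(3·π·a_0^5).
Substituting u = s/a_0, A², 4π and the length scale all cancel in the ratio: P = ∫_{0}^{2.0} u^4·e^(-2·u) du / ∫_{0}^{∞} u^4·e^(-2·u) du.
Using ∫ u^4·e^(-2·u) du = -(u^4/2 + u^3 + 3·u^2/2 + 3·u/2 + 3/4)·e^(-2·u), the numerator is 3/4 - 103·e^(-4)/4 and the denominator is 3/4.
The region integral divided by the full integral gives P = 0.3712.

P ≈ 0.371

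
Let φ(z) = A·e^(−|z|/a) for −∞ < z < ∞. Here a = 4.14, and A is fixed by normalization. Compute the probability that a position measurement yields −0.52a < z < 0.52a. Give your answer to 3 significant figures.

|φ|² is the probability density, so P = ∫_{−0.52a}^{0.52a} |φ|² dz.
With A² fixed by ∫|φ|² = 1, i.e. A² = (a)^(−1), substitute and integrate.
By symmetry take twice the z ≥ 0 contribution in numerator and denominator; the 2's cancel. Let u = z/a; then A² and the length scale cancel, so P = ∫_{0}^{0.52} e^(-2·u) du ÷ ∫_{0}^{∞} e^(-2·u) du.
An antiderivative of e^(-2·u) is -e^(-2·u)/2; evaluating from 0 to 0.52 gives 1/2 - e^(-26/25)/2, while the full integral is 1/2.
Evaluating gives P = 0.6465.

P ≈ 0.647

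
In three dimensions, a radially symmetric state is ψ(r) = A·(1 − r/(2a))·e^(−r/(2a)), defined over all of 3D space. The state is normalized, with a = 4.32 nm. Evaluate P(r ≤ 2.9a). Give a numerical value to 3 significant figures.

P ≈ 0.0676

With dV = 4πr²dr, the probability is ∫|ψ|² dV over r ≤ 2.9a.
The full normalization integral is A²·[8·π·a^3] = 1, fixing A².
In terms of u = r/a (A², 4π and the length scale all cancel between numerator and denominator), P = [∫_{0}^{2.9} u^2·(1 - u/2)^2·e^(-u) du] / [∫_{0}^{∞} u^2·(1 - u/2)^2·e^(-u) du].
Using ∫ u^2·(1 - u/2)^2·e^(-u) du = -(u^4/4 + u^2 + 2·u + 2)·e^(-u), the numerator is ≈ 0.13515 and the denominator is 2.
The region integral divided by the full integral gives P = 0.06758.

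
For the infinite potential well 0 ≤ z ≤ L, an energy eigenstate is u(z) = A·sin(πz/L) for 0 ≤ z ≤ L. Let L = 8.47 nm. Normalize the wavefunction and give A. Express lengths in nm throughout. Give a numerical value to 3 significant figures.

A ≈ 0.486 nm^(-1/2)

Normalization requires ∫|u|² dz = 1, integrated from 0 to L.
With ∫₀^L sin²(nπz/L) dz = L/2, the integral (without the A² prefactor) comes out to L/2.
Hence A² = 1/[L/2].
Plugging in L = 8.47 yields A = 0.4859.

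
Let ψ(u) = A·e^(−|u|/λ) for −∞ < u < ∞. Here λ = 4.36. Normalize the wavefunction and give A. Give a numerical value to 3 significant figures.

Require ∫ |ψ|² du = 1 over the whole domain.
Recall ∫₀^∞ u^m e^(−u/β) du = m!·β^(m+1), carrying out the integral gives A² · λ.
So A² = (λ)^(−1).
With λ = 4.36: A² = 0.2294 and A = 0.4789.

A ≈ 0.479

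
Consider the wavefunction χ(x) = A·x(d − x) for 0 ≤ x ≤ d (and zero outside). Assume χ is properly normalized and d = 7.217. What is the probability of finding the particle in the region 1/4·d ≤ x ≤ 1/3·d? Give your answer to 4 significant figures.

P ≈ 0.1064

The probability is P = ∫ |χ|² dx over [1/4·d, 1/3·d].
Since A² = 1/(d^5/30), this is the region integral divided by the full normalization integral.
In terms of u = x/d (A² and the length scale cancel between numerator and denominator), P = [∫_{1/4}^{1/3} u^2·(1 - u)^2 du] / [∫_{0}^{1} u^2·(1 - u)^2 du].
With ∫ u^2·(1 - u)^2 du = u^3·(6·u^2 - 15·u + 10)/30 + C, the region integral is ≈ 0.00354536 and the full one is 1/30.
Taking the ratio, P = 0.10636.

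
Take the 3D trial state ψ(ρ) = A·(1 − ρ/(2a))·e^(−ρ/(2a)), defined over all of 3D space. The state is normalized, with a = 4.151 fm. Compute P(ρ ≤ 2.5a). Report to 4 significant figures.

Integrate the radial probability density 4πρ²|ψ|² over ρ ≤ 2.5a.
A² is fixed by ∫₀^∞ 4πρ²|ψ|² dρ = 1, i.e. A² = (8·π·a^3)^(−1).
Substituting u = ρ/a, A², 4π and the length scale all cancel in the ratio: P = ∫_{0}^{2.5} u^2·(1 - u/2)^2·e^(-u) du / ∫_{0}^{∞} u^2·(1 - u/2)^2·e^(-u) du.
With ∫ u^2·(1 - u/2)^2·e^(-u) du = -(u^4/4 + u^2 + 2·u + 2)·e^(-u) + C, the region integral is 2 - 1473·e^(-5/2)/64 and the full one is 2.
Taking the ratio yields P = 0.055381.

P ≈ 0.05538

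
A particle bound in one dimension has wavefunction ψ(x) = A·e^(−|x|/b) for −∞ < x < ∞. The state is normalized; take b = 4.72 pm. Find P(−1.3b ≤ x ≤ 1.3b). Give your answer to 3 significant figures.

|ψ|² is the probability density, so P = ∫_{−1.3b}^{1.3b} |ψ|² dx.
With A² fixed by ∫|ψ|² = 1, i.e. A² = (b)^(−1), substitute and integrate.
By symmetry take twice the x ≥ 0 contribution in numerator and denominator; the 2's cancel. Substituting u = x/b, A² and the length scale cancel in the ratio: P = ∫_{0}^{1.3} e^(-2·u) du / ∫_{0}^{∞} e^(-2·u) du.
An antiderivative of e^(-2·u) is -e^(-2·u)/2; evaluating from 0 to 1.3 gives 1/2 - e^(-13/5)/2, while the full integral is 1/2.
The result is P = 0.9257.

P ≈ 0.926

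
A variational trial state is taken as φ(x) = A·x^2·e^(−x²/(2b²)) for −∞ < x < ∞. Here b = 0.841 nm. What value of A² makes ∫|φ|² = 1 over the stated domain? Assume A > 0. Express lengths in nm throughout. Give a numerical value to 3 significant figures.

A^2 ≈ 1.79 nm^(-5)

The normalization condition is ∫|φ|² dx = 1 from −∞ to ∞.
The integral (without the A² prefactor) comes out to 3·√(π)·b^5/4.
So A² = (3·√(π)·b^5/4)^(−1).
With b = 0.841: A² = 1.788 and A = 1.337.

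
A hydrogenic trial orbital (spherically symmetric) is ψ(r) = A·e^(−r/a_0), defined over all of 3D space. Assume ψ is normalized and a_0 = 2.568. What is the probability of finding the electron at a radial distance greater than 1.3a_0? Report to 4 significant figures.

Integrate the radial probability density 4πr²|ψ|² over r > 1.3a_0.
Normalization gives A² = 1/(π·a_0^3).
Let u = r/a_0; then A², 4π and the length scale all cancel, so P = ∫_{1.3}^{∞} u^2·e^(-2·u) du ÷ ∫_{0}^{∞} u^2·e^(-2·u) du.
An antiderivative of u^2·e^(-2·u) is -(2·u^2 + 2·u + 1)·e^(-2·u)/4; evaluating from 1.3 to ∞ gives 349·e^(-13/5)/200, while the full integral is 1/4.
Taking the ratio yields P = 0.51843.

P ≈ 0.5184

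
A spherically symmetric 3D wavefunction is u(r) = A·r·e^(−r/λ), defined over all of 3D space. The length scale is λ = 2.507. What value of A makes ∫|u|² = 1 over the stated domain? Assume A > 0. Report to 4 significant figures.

Normalization requires ∫|u|² 4πr² dr = 1, integrated from 0 to ∞.
(Spherical symmetry: dV = 4πr² dr.)
Carrying out the integral gives A² · 3·π·λ^5.
Setting this equal to 1 gives A² = 1/(3·π·λ^5).
Plugging in λ = 2.507 yields A = 0.032732.

A ≈ 0.03273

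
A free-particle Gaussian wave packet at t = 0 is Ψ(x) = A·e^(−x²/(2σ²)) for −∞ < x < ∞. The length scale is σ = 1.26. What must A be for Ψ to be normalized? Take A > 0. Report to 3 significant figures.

A ≈ 0.669

We need A² ∫|f|² dx = 1, taking the integral from −∞ to ∞.
Differentiating ∫e^(−αx²) dx = √(π/α) under α to get the higher moments, carrying out the integral gives A² · √(π)·σ.
Hence A² = 1/[√(π)·σ].
Plugging in σ = 1.26 yields A = 0.6692.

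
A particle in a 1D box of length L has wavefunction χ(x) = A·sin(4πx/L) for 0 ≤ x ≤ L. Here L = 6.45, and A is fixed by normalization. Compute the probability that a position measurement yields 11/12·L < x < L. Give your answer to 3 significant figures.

P ≈ 0.0489

P = ∫_{11/12·L}^{L} |χ(x)|² dx.
Since A² = 1/(L/2), this is the region integral divided by the full normalization integral.
Substituting u = x/L, A² and the length scale cancel in the ratio: P = ∫_{11/12}^{1} sin(4·π·u)^2 du / ∫_{0}^{1} sin(4·π·u)^2 du.
An antiderivative of sin(4·π·u)^2 is u/2 - sin(4·π·u)·cos(4·π·u)/(8·π); evaluating from 11/12 to 1 gives -√(3)/(32·π) + 1/24, while the full integral is 1/2.
Taking the ratio, P = (-√(3)/16 + π/12)/π.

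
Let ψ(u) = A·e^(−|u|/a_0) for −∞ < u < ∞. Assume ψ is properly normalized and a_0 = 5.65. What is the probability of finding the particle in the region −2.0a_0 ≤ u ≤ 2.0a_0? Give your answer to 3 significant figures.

P ≈ 0.982

The probability is P = ∫ |ψ|² du over [−2.0a_0, 2.0a_0].
With A² fixed by ∫|ψ|² = 1, i.e. A² = (a_0)^(−1), substitute and integrate.
Both integrals are even about u = 0, so only the u ≥ 0 halves are needed (the factors of 2 cancel). Let t = u/a_0; then A² and the length scale cancel, so P = ∫_{0}^{2.0} e^(-2·t) dt ÷ ∫_{0}^{∞} e^(-2·t) dt.
Using ∫ e^(-2·t) dt = -e^(-2·t)/2, the numerator is 1/2 - e^(-4)/2 and the denominator is 1/2.
Evaluating gives P = 0.9817.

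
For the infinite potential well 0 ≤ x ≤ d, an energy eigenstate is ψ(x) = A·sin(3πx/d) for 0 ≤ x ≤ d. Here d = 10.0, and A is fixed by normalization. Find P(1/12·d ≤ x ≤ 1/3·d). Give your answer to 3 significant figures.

P ≈ 0.303

P = ∫_{1/12·d}^{1/3·d} |ψ(x)|² dx.
With A² fixed by ∫|ψ|² = 1, i.e. A² = (d/2)^(−1), substitute and integrate.
Let u = x/d; then A² and the length scale cancel, so P = ∫_{1/12}^{1/3} sin(3·π·u)^2 du ÷ ∫_{0}^{1} sin(3·π·u)^2 du.
An antiderivative of sin(3·π·u)^2 is u/2 - sin(6·π·u)/(12·π); evaluating from 1/12 to 1/3 gives 1/(12·π) + 1/8, while the full integral is 1/2.
Evaluating gives P = (2 + 3·π)/(12·π).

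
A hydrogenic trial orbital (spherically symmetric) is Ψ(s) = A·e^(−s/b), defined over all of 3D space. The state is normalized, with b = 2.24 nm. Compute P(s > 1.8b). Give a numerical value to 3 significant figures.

P ≈ 0.303

Integrate the radial probability density 4πs²|Ψ|² over s > 1.8b.
A² is fixed by ∫₀^∞ 4πs²|Ψ|² ds = 1, i.e. A² = (π·b^3)^(−1).
In terms of u = s/b (A², 4π and the length scale all cancel between numerator and denominator), P = [∫_{1.8}^{∞} u^2·e^(-2·u) du] / [∫_{0}^{∞} u^2·e^(-2·u) du].
Using ∫ u^2·e^(-2·u) du = -(2·u^2 + 2·u + 1)·e^(-2·u)/4, the numerator is 277·e^(-18/5)/100 and the denominator is 1/4.
This evaluates to P = 0.3027.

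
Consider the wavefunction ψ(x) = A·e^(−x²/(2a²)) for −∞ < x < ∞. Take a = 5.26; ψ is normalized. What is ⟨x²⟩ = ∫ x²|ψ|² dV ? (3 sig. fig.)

⟨x^2⟩ ≈ 13.8

By definition ⟨x²⟩ = ∫ x^2 |ψ(x)|² dx.
Since the A² factors cancel between numerator and denominator, ⟨x²⟩ = a^2/2.
With a = 5.26, ⟨x^2⟩ = 13.83.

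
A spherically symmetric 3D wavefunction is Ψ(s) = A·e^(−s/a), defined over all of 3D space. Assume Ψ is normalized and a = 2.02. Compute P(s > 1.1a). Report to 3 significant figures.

With dV = 4πs²ds, the probability is ∫|Ψ|² dV over s > 1.1a.
A² is fixed by ∫₀^∞ 4πs²|Ψ|² ds = 1, i.e. A² = (π·a^3)^(−1).
Substituting u = s/a, A², 4π and the length scale all cancel in the ratio: P = ∫_{1.1}^{∞} u^2·e^(-2·u) du / ∫_{0}^{∞} u^2·e^(-2·u) du.
Using ∫ u^2·e^(-2·u) du = -(2·u^2 + 2·u + 1)·e^(-2·u)/4, the numerator is 281·e^(-11/5)/200 and the denominator is 1/4.
Taking the ratio yields P = 0.6227.

P ≈ 0.623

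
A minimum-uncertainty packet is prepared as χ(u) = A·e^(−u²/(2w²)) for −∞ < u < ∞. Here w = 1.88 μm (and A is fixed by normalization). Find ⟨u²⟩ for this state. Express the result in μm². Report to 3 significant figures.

⟨u^2⟩ ≈ 1.77 μm^2

By definition ⟨u²⟩ = ∫ u^2 |χ(u)|² du.
Evaluating both integrals, ⟨u²⟩ = w^2/2.
With w = 1.88, ⟨u^2⟩ = 1.767.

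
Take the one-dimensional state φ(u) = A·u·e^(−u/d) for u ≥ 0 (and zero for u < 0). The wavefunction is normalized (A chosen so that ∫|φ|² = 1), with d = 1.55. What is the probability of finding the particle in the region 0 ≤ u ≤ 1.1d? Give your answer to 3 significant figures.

The probability is P = ∫ |φ|² du over [0, 1.1d].
The normalization integral ∫|φ|²du over the whole domain equals d^3/4·A², and A² cancels in the ratio.
Let t = u/d; then A² and the length scale cancel, so P = ∫_{0}^{1.1} t^2·e^(-2·t) dt ÷ ∫_{0}^{∞} t^2·e^(-2·t) dt.
Using ∫ t^2·e^(-2·t) dt = -(2·t^2 + 2·t + 1)·e^(-2·t)/4, the numerator is 1/4 - 281·e^(-11/5)/200 and the denominator is 1/4.
The result is P = 0.3773.

P ≈ 0.377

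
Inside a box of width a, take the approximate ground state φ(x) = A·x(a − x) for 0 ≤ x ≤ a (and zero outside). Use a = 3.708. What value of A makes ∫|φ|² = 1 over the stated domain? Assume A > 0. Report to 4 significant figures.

A ≈ 0.2069

The normalization condition is ∫|φ|² dx = 1 from 0 to a.
Expanding the polynomial and integrating term by term, carrying out the integral gives A² · a^5/30.
Hence A² = 1/[a^5/30].
With a = 3.708: A² = 0.042798 and A = 0.20688.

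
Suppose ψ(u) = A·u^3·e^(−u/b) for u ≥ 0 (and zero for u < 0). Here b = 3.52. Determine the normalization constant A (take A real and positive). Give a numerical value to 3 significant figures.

A ≈ 0.00515

Require ∫ |ψ|² du = 1 over the whole domain.
Recall ∫₀^∞ u^m e^(−u/β) du = m!·β^(m+1), with ψ = A·u^3·e^(−u/b), the integral evaluates to A²·[45·b^7/8].
Plugging in b = 3.52 yields A = 0.005153.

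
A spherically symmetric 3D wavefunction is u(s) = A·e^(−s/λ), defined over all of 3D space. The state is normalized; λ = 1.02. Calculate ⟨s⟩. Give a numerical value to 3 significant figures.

⟨s⟩ ≈ 1.53

⟨s⟩ = ∫ s |u|² 4πs² ds over the full domain.
Using ∫₀^∞ sⁿ e^(−αs) ds = n!/αⁿ⁺¹, the ratio of the moment integral to the normalization integral gives ⟨s⟩ = 3·λ/2.
With λ = 1.02, ⟨s⟩ = 1.530.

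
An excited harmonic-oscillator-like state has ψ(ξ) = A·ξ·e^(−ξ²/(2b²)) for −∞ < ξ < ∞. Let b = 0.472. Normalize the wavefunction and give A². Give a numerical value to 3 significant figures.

We need A² ∫|f|² dξ = 1, taking the integral from −∞ to ∞.
Using the Gaussian integral ∫_{−∞}^{∞} e^(−αξ²) dξ = √(π/α), with ψ = A·ξ·e^(−ξ²/(2b²)), the integral evaluates to A²·[√(π)·b^3/2].
With b = 0.472: A² = 10.73 and A = 3.276.

A^2 ≈ 10.7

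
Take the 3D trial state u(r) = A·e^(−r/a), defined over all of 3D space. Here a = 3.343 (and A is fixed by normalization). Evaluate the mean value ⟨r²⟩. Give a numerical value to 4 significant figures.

⟨r^2⟩ ≈ 33.53

By definition ⟨r²⟩ = ∫ r^2 |u(r)|² 4πr² dr.
With ∫₀^∞ r^4 e^(−αr) dr = 4!/α^5, evaluating both integrals, ⟨r²⟩ = 3·a^2.
With a = 3.343, ⟨r^2⟩ = 33.527.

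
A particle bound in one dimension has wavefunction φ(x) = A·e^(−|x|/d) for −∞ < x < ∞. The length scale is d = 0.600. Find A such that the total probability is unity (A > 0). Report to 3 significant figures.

Require ∫ |φ|² dx = 1 over the whole domain.
With φ = A·e^(−|x|/d), the integral evaluates to A²·[d].
Setting this equal to 1 gives A² = 1/(d).
With d = 0.600: A² = 1.667 and A = 1.291.

A ≈ 1.29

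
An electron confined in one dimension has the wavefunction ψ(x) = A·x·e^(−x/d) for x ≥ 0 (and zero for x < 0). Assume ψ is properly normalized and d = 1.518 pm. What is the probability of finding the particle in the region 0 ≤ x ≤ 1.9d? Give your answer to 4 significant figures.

P ≈ 0.7311

The probability is P = ∫ |ψ|² dx over [0, 1.9d].
Since A² = 1/(d^3/4), this is the region integral divided by the full normalization integral.
Let u = x/d; then A² and the length scale cancel, so P = ∫_{0}^{1.9} u^2·e^(-2·u) du ÷ ∫_{0}^{∞} u^2·e^(-2·u) du.
An antiderivative of u^2·e^(-2·u) is -(2·u^2 + 2·u + 1)·e^(-2·u)/4; evaluating from 0 to 1.9 gives 1/4 - 601·e^(-19/5)/200, while the full integral is 1/4.
Taking the ratio, P = 0.73110.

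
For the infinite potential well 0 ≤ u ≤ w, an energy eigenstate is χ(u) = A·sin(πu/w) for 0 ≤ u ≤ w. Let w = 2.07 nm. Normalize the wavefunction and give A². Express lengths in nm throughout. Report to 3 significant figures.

Normalization requires ∫|χ|² du = 1, integrated from 0 to w.
∫|χ|² du = A²·(w/2).
With w = 2.07: A² = 0.9662 and A = 0.9829.

A^2 ≈ 0.966 nm^(-1)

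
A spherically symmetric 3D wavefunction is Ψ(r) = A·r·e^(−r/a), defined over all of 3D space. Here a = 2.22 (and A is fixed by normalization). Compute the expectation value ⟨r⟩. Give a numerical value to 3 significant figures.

⟨r⟩ ≈ 5.55

The expectation value is the |Ψ|²-weighted average of r: ∫ r|Ψ|² 4πr² dr.
Recall ∫₀^∞ r^m e^(−r/β) dr = m!·β^(m+1), evaluating both integrals, ⟨r⟩ = 5·a/2.
Putting a = 2.22 gives 5.550.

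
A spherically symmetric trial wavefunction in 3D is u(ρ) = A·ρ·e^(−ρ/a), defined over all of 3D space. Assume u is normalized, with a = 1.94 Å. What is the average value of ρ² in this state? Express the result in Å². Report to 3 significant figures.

By definition ⟨ρ²⟩ = ∫ ρ^2 |u(ρ)|² 4πρ² dρ.
Using ∫₀^∞ ρⁿ e^(−αρ) dρ = n!/αⁿ⁺¹, evaluating both integrals, ⟨ρ²⟩ = 15·a^2/2.
Putting a = 1.94 gives 28.23.

⟨ρ^2⟩ ≈ 28.2 Å^2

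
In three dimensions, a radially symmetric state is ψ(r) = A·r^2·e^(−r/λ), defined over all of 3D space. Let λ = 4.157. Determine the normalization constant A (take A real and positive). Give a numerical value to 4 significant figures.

The normalization condition is ∫|ψ|² 4πr² dr = 1 from 0 to ∞.
Using ∫₀^∞ rⁿ e^(−αr) dr = n!/αⁿ⁺¹, the integral (without the A² prefactor) comes out to 45·π·λ^7/2.
Plugging in λ = 4.157 yields A = 0.00081209.

A ≈ 0.0008121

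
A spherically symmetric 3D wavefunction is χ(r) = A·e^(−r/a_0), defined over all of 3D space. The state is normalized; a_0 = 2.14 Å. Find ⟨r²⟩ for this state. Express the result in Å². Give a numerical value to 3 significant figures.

⟨r²⟩ = ∫ r^2 |χ|² 4πr² dr over the full domain.
Since the A² factors cancel between numerator and denominator, ⟨r²⟩ = 3·a_0^2.
With a_0 = 2.14, ⟨r^2⟩ = 13.74.

⟨r^2⟩ ≈ 13.7 Å^2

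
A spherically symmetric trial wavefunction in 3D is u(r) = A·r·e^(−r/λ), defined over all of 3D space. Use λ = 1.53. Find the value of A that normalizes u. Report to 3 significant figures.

Normalization requires ∫|u|² 4πr² dr = 1, integrated from 0 to ∞.
The angular integral contributes 4π, leaving ∫₀^∞ r²|u|² dr.
∫|u|² 4πr² dr = A²·(3·π·λ^5).
Plugging in λ = 1.53 yields A = 0.1125.

A ≈ 0.112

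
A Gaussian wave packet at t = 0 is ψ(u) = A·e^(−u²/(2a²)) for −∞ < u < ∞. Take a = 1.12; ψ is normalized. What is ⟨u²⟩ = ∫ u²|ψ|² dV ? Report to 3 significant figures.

⟨u²⟩ = ∫ u^2 |ψ|² du over the full domain.
Using the Gaussian integral ∫_{−∞}^{∞} e^(−αu²) du = √(π/α), evaluating both integrals, ⟨u²⟩ = a^2/2.
With a = 1.12, ⟨u^2⟩ = 0.6272.

⟨u^2⟩ ≈ 0.627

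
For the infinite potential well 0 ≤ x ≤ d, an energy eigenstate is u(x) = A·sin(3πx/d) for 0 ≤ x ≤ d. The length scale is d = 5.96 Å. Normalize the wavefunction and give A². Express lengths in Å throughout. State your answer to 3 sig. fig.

A^2 ≈ 0.336 Å^(-1)

We need A² ∫|f|² dx = 1, taking the integral from 0 to d.
∫|u|² dx = A²·(d/2).
So A² = (d/2)^(−1).
With d = 5.96: A² = 0.3356 and A = 0.5793.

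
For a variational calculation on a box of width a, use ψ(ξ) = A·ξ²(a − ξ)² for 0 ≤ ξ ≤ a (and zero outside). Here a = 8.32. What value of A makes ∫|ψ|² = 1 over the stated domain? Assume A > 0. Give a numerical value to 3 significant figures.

Normalization requires ∫|ψ|² dξ = 1, integrated from 0 to a.
Expanding the polynomial and integrating term by term, with ψ = A·ξ²(a − ξ)², the integral evaluates to A²·[a^9/630].
So A² = (a^9/630)^(−1).
Substituting a = 8.32 gives A² = 0.000003298, so A = 0.001816.

A ≈ 0.00182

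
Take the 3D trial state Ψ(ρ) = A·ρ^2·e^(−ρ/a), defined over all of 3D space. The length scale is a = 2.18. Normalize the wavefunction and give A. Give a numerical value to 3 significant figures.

A ≈ 0.00778

Require ∫ |Ψ|² 4πρ² dρ = 1 over the whole domain.
∫|Ψ|² 4πρ² dρ = A²·(45·π·a^7/2).
Hence A² = 1/[45·π·a^7/2].
With a = 2.18: A² = 0.00006046 and A = 0.007776.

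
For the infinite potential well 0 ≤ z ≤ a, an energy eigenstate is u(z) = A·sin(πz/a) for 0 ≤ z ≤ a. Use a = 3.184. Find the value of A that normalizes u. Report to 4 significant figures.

A ≈ 0.7926

Require ∫ |u|² dz = 1 over the whole domain.
Using sin²θ = (1 − cos 2θ)/2, the integral (without the A² prefactor) comes out to a/2.
Substituting a = 3.184 gives A² = 0.62814, so A = 0.79255.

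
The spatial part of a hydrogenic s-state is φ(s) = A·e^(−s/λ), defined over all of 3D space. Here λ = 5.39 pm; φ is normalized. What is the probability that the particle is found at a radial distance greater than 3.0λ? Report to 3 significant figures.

P ≈ 0.0620

Integrate the radial probability density 4πs²|φ|² over s > 3.0λ.
A² is fixed by ∫₀^∞ 4πs²|φ|² ds = 1, i.e. A² = (π·λ^3)^(−1).
Let u = s/λ; then A², 4π and the length scale all cancel, so P = ∫_{3.0}^{∞} u^2·e^(-2·u) du ÷ ∫_{0}^{∞} u^2·e^(-2·u) du.
Using ∫ u^2·e^(-2·u) du = -(2·u^2 + 2·u + 1)·e^(-2·u)/4, the numerator is 25·e^(-6)/4 and the denominator is 1/4.
This evaluates to P = 0.06197.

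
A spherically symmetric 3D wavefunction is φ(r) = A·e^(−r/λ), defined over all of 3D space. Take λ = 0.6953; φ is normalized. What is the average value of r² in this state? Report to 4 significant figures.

By definition ⟨r²⟩ = ∫ r^2 |φ(r)|² 4πr² dr.
Using ∫₀^∞ rⁿ e^(−αr) dr = n!/αⁿ⁺¹, since the A² factors cancel between numerator and denominator, ⟨r²⟩ = 3·λ^2.
With λ = 0.6953, ⟨r^2⟩ = 1.4503.

⟨r^2⟩ ≈ 1.450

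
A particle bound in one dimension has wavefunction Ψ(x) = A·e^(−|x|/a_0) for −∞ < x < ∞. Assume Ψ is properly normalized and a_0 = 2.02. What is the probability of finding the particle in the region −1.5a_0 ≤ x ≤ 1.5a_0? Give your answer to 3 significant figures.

The probability is P = ∫ |Ψ|² dx over [−1.5a_0, 1.5a_0].
Since A² = 1/(a_0), this is the region integral divided by the full normalization integral.
By symmetry take twice the x ≥ 0 contribution in numerator and denominator; the 2's cancel. Let u = x/a_0; then A² and the length scale cancel, so P = ∫_{0}^{1.5} e^(-2·u) du ÷ ∫_{0}^{∞} e^(-2·u) du.
An antiderivative of e^(-2·u) is -e^(-2·u)/2; evaluating from 0 to 1.5 gives 1/2 - e^(-3)/2, while the full integral is 1/2.
This works out to P = 0.9502.

P ≈ 0.950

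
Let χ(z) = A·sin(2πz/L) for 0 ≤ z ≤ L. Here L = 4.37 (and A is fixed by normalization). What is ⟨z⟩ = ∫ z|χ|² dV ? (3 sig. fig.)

⟨z⟩ ≈ 2.19

The expectation value is the |χ|²-weighted average of z: ∫ z|χ|² dz.
With ∫₀^L sin²(nπz/L) dz = L/2, the ratio of the moment integral to the normalization integral gives ⟨z⟩ = L/2.
With L = 4.37, ⟨z⟩ = 2.185.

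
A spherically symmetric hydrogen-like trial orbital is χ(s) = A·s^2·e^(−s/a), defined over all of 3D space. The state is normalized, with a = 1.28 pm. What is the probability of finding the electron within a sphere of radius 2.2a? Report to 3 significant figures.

Integrate the radial probability density 4πs²|χ|² over s ≤ 2.2a.
A² is fixed by ∫₀^∞ 4πs²|χ|² ds = 1, i.e. A² = (45·π·a^7/2)^(−1).
Substituting u = s/a, A², 4π and the length scale all cancel in the ratio: P = ∫_{0}^{2.2} u^6·e^(-2·u) du / ∫_{0}^{∞} u^6·e^(-2·u) du.
Using ∫ u^6·e^(-2·u) du = -(4·u^6 + 12·u^5 + 30·u^4 + 60·u^3 + 90·u^2 + 90·u + 45)·e^(-2·u)/8, the numerator is ≈ 0.87950 and the denominator is 45/8.
The region integral divided by the full integral gives P = 0.1564.

P ≈ 0.156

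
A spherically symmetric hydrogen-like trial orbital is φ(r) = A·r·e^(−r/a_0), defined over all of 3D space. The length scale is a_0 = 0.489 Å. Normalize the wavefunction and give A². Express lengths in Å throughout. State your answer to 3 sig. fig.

A^2 ≈ 3.79 Å^(-5)

The normalization condition is ∫|φ|² 4πr² dr = 1 from 0 to ∞.
(Spherical symmetry: dV = 4πr² dr.)
With φ = A·r·e^(−r/a_0), the integral evaluates to A²·[3·π·a_0^5].
Hence A² = 1/[3·π·a_0^5].
Plugging in a_0 = 0.489 yields A = 1.948.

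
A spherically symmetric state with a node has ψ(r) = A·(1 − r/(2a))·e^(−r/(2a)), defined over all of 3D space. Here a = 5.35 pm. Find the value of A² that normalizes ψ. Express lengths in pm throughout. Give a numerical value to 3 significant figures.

A^2 ≈ 0.000260 pm^(-3)

Normalization requires ∫|ψ|² 4πr² dr = 1, integrated from 0 to ∞.
(Spherical symmetry: dV = 4πr² dr.)
The integral (without the A² prefactor) comes out to 8·π·a^3.
So A² = (8·π·a^3)^(−1).
Plugging in a = 5.35 yields A = 0.01612.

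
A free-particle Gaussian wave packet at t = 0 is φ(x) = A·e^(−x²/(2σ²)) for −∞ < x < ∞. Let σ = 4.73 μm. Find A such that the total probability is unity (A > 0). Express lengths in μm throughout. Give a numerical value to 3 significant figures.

A ≈ 0.345 μm^(-1/2)

Require ∫ |φ|² dx = 1 over the whole domain.
Using the Gaussian integral ∫_{−∞}^{∞} e^(−αx²) dx = √(π/α), ∫|φ|² dx = A²·(√(π)·σ).
Setting this equal to 1 gives A² = 1/(√(π)·σ).
With σ = 4.73: A² = 0.1193 and A = 0.3454.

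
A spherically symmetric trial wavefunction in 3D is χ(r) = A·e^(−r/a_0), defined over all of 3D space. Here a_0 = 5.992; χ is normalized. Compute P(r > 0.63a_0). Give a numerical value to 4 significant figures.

P ≈ 0.8662

P = ∫ |χ|² 4πr² dr over r > 0.63a_0.
The full normalization integral is A²·[π·a_0^3] = 1, fixing A².
In terms of u = r/a_0 (A², 4π and the length scale all cancel between numerator and denominator), P = [∫_{0.63}^{∞} u^2·e^(-2·u) du] / [∫_{0}^{∞} u^2·e^(-2·u) du].
Using ∫ u^2·e^(-2·u) du = -(2·u^2 + 2·u + 1)·e^(-2·u)/4, the numerator is ≈ 0.216556 and the denominator is 1/4.
The region integral divided by the full integral gives P = 0.86622.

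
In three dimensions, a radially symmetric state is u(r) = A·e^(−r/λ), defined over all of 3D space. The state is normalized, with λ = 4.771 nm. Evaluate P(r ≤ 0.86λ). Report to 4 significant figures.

P ≈ 0.2481

Integrate the radial probability density 4πr²|u|² over r ≤ 0.86λ.
The full normalization integral is A²·[π·λ^3] = 1, fixing A².
Substituting t = r/λ, A², 4π and the length scale all cancel in the ratio: P = ∫_{0}^{0.86} t^2·e^(-2·t) dt / ∫_{0}^{∞} t^2·e^(-2·t) dt.
With ∫ t^2·e^(-2·t) dt = -(2·t^2 + 2·t + 1)·e^(-2·t)/4 + C, the region integral is 1/4 - 5249·e^(-43/25)/5000 and the full one is 1/4.
Taking the ratio yields P = 0.24807.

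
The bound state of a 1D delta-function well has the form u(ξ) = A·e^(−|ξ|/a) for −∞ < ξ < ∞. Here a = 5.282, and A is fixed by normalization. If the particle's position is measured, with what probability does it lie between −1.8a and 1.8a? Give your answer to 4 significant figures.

P ≈ 0.9727

The probability is P = ∫ |u|² dξ over [−1.8a, 1.8a].
Since A² = 1/(a), this is the region integral divided by the full normalization integral.
By symmetry take twice the ξ ≥ 0 contribution in numerator and denominator; the 2's cancel. Let t = ξ/a; then A² and the length scale cancel, so P = ∫_{0}^{1.8} e^(-2·t) dt ÷ ∫_{0}^{∞} e^(-2·t) dt.
Using ∫ e^(-2·t) dt = -e^(-2·t)/2, the numerator is 1/2 - e^(-18/5)/2 and the denominator is 1/2.
Evaluating gives P = 0.97268.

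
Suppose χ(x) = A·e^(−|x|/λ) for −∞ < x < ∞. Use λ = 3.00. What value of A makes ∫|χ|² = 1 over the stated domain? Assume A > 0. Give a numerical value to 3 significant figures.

A ≈ 0.577

Require ∫ |χ|² dx = 1 over the whole domain.
With χ = A·e^(−|x|/λ), the integral evaluates to A²·[λ].
With λ = 3.00: A² = 0.3333 and A = 0.5774.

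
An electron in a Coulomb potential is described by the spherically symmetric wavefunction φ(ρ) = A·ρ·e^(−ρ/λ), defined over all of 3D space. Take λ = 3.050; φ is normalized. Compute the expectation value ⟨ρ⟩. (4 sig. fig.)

⟨ρ⟩ ≈ 7.625

By definition ⟨ρ⟩ = ∫ ρ |φ(ρ)|² 4πρ² dρ.
Evaluating both integrals, ⟨ρ⟩ = 5·λ/2.
With λ = 3.050, ⟨ρ⟩ = 7.6250.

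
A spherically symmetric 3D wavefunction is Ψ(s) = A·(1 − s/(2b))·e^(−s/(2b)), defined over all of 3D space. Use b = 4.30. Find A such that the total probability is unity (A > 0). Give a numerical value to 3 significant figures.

A ≈ 0.0224

The normalization condition is ∫|Ψ|² 4πs² ds = 1 from 0 to ∞.
In 3D with spherical symmetry the volume element is 4πs² ds.
Recall ∫₀^∞ s^m e^(−s/β) ds = m!·β^(m+1), with Ψ = A·(1 − s/(2b))·e^(−s/(2b)), the integral evaluates to A²·[8·π·b^3].
Setting this equal to 1 gives A² = 1/(8·π·b^3).
Plugging in b = 4.30 yields A = 0.02237.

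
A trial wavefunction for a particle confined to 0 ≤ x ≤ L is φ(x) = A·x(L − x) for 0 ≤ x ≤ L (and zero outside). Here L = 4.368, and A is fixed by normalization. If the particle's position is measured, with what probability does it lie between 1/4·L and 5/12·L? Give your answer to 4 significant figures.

The probability is P = ∫ |φ|² dx over [1/4·L, 5/12·L].
Since A² = 1/(L^5/30), this is the region integral divided by the full normalization integral.
In terms of u = x/L (A² and the length scale cancel between numerator and denominator), P = [∫_{1/4}^{5/12} u^2·(1 - u)^2 du] / [∫_{0}^{1} u^2·(1 - u)^2 du].
With ∫ u^2·(1 - u)^2 du = u^3·(6·u^2 - 15·u + 10)/30 + C, the region integral is ≈ 0.00810346 and the full one is 1/30.
Taking the ratio, P = 0.24310.

P ≈ 0.2431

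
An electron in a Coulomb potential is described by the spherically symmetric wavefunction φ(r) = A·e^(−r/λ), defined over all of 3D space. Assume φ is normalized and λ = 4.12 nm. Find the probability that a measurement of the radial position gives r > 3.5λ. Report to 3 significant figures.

With dV = 4πr²dr, the probability is ∫|φ|² dV over r > 3.5λ.
Normalization gives A² = 1/(π·λ^3).
Substituting u = r/λ, A², 4π and the length scale all cancel in the ratio: P = ∫_{3.5}^{∞} u^2·e^(-2·u) du / ∫_{0}^{∞} u^2·e^(-2·u) du.
An antiderivative of u^2·e^(-2·u) is -(2·u^2 + 2·u + 1)·e^(-2·u)/4; evaluating from 3.5 to ∞ gives 65·e^(-7)/8, while the full integral is 1/4.
The region integral divided by the full integral gives P = 0.02964.

P ≈ 0.0296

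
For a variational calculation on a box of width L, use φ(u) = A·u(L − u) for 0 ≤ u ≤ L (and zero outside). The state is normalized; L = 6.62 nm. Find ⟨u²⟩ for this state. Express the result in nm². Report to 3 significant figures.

⟨u²⟩ = ∫ u^2 |φ|² du over the full domain.
Expanding the polynomial and integrating term by term, the ratio of the moment integral to the normalization integral gives ⟨u²⟩ = 2·L^2/7.
Putting L = 6.62 gives 12.52.

⟨u^2⟩ ≈ 12.5 nm^2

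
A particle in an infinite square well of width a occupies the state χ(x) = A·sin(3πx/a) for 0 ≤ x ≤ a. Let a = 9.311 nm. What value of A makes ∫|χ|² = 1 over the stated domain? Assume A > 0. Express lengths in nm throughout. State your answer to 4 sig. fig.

Require ∫ |χ|² dx = 1 over the whole domain.
The integral (without the A² prefactor) comes out to a/2.
Hence A² = 1/[a/2].
Plugging in a = 9.311 yields A = 0.46346.

A ≈ 0.4635 nm^(-1/2)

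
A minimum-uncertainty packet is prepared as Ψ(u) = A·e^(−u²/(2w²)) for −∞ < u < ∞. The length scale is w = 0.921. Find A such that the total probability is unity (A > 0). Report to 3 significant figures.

A ≈ 0.783

Require ∫ |Ψ|² du = 1 over the whole domain.
Using the Gaussian integral ∫_{−∞}^{∞} e^(−αu²) du = √(π/α), carrying out the integral gives A² · √(π)·w.
So A² = (√(π)·w)^(−1).
Substituting w = 0.921 gives A² = 0.6126, so A = 0.7827.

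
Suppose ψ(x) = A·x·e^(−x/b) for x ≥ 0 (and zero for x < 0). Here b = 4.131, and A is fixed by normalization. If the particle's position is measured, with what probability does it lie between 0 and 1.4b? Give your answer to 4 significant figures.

The probability is P = ∫ |ψ|² dx over [0, 1.4b].
Since A² = 1/(b^3/4), this is the region integral divided by the full normalization integral.
Substituting u = x/b, A² and the length scale cancel in the ratio: P = ∫_{0}^{1.4} u^2·e^(-2·u) du / ∫_{0}^{∞} u^2·e^(-2·u) du.
An antiderivative of u^2·e^(-2·u) is -(2·u^2 + 2·u + 1)·e^(-2·u)/4; evaluating from 0 to 1.4 gives 1/4 - 193·e^(-14/5)/100, while the full integral is 1/4.
Taking the ratio, P = 0.53055.

P ≈ 0.5305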